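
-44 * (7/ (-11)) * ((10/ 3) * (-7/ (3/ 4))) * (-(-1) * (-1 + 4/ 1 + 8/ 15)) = -3077.93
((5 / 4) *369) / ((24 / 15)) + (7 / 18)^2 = 747617 / 2592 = 288.43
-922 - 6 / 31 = -28588 / 31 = -922.19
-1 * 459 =-459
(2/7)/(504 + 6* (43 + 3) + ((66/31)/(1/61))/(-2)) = 62/155169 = 0.00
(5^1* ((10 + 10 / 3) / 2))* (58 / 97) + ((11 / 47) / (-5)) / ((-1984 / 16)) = 169015201 / 8479740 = 19.93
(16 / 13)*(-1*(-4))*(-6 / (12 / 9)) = -288 / 13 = -22.15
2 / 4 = 1 / 2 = 0.50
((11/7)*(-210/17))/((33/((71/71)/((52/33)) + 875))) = -227665/442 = -515.08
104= 104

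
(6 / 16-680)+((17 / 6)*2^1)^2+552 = -6877 / 72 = -95.51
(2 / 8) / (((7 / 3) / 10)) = 15 / 14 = 1.07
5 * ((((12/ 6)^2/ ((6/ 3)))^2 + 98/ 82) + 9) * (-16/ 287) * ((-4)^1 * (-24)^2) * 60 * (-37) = -20238702.54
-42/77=-6/11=-0.55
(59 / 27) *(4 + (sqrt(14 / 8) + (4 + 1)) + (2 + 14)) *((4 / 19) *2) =236 *sqrt(7) / 513 + 11800 / 513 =24.22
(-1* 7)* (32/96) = -2.33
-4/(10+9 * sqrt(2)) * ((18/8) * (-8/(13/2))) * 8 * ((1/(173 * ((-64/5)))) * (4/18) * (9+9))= 1800/69719 - 1620 * sqrt(2)/69719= -0.01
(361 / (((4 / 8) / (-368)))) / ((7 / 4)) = -151826.29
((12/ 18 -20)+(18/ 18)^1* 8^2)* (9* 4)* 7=11256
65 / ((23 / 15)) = 42.39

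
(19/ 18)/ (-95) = -1/ 90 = -0.01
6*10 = 60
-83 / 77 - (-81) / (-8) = -6901 / 616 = -11.20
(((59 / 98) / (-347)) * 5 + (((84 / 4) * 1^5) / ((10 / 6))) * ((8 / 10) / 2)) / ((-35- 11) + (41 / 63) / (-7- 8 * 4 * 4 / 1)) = -1039403583 / 9503972590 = -0.11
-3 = -3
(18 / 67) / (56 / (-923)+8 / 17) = 47073 / 71824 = 0.66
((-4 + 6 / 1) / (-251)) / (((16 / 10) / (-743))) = 3715 / 1004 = 3.70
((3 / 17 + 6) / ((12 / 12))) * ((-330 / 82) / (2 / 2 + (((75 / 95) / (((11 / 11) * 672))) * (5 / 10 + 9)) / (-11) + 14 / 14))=-85377600 / 6866147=-12.43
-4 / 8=-1 / 2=-0.50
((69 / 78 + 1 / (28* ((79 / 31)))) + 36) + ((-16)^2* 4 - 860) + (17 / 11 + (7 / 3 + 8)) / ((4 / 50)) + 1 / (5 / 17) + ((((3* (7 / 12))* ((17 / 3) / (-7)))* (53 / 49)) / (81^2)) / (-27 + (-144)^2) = 61231445917283773 / 173566648325070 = 352.78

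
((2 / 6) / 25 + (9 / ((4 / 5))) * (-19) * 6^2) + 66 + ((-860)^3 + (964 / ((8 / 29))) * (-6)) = -47706344699 / 75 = -636084595.99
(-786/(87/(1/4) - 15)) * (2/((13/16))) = -8384/1443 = -5.81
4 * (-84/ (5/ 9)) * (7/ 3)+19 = -6961/ 5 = -1392.20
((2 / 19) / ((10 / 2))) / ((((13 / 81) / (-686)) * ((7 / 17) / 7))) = -1889244 / 1235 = -1529.75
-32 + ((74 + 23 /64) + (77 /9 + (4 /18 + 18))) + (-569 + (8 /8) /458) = -65933621 /131904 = -499.86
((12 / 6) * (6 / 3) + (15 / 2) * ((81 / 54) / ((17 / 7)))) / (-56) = -587 / 3808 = -0.15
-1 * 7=-7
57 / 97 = 0.59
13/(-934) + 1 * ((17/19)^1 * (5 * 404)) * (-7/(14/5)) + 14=-79935703/17746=-4504.43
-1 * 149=-149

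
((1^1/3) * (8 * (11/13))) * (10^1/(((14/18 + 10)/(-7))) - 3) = -27016/1261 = -21.42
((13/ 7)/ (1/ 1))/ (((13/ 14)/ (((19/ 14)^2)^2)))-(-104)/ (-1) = -1867311/ 19208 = -97.22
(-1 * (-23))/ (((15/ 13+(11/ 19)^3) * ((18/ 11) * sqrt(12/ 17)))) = 22559251 * sqrt(51)/ 12980304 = 12.41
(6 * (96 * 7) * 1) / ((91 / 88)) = 50688 / 13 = 3899.08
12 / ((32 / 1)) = 3 / 8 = 0.38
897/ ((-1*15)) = -299/ 5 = -59.80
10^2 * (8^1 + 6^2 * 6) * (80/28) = 64000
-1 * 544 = -544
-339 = -339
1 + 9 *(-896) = -8063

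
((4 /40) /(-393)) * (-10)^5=10000 /393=25.45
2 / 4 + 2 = 5 / 2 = 2.50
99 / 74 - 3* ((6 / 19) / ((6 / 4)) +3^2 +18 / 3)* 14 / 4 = -111336 / 703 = -158.37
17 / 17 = 1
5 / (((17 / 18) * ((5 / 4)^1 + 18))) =360 / 1309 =0.28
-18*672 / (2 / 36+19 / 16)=-1741824 / 179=-9730.86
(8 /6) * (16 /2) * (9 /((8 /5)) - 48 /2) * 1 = -196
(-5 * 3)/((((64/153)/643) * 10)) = -295137/128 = -2305.76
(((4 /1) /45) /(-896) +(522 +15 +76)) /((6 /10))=6179039 /6048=1021.67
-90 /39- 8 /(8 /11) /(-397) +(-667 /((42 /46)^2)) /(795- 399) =-3875964535 /901296396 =-4.30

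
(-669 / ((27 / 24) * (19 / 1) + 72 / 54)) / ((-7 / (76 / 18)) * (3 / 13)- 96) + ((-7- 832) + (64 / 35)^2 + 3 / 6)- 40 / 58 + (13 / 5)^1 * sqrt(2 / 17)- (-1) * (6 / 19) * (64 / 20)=-833.64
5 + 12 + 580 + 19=616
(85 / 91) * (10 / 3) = 850 / 273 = 3.11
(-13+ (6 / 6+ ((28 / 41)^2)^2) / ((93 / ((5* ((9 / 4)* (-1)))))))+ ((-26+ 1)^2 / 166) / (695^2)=-7387550727542091 / 561907469068052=-13.15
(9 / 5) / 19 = 9 / 95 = 0.09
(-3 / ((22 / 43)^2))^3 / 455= -170676802323 / 51587856320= -3.31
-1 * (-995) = 995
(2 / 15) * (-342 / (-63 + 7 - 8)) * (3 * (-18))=-1539 / 40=-38.48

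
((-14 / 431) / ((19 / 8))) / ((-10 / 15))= 0.02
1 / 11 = 0.09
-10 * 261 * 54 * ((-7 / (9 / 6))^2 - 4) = -2505600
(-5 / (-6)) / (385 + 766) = 5 / 6906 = 0.00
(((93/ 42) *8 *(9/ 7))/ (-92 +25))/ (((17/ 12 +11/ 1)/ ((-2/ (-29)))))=-26784/ 14185843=-0.00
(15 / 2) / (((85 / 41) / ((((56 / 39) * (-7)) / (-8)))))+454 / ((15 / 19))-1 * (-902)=9823087 / 6630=1481.61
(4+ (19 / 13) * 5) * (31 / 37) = 4557 / 481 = 9.47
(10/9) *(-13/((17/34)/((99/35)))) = -572/7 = -81.71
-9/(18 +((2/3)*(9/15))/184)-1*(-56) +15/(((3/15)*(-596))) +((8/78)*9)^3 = 3603340345/64161188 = 56.16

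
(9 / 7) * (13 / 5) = 117 / 35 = 3.34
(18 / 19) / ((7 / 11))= 198 / 133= 1.49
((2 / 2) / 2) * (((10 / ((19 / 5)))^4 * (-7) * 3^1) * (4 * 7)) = -1837500000 / 130321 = -14099.80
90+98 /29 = 2708 /29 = 93.38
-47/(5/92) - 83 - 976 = -9619/5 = -1923.80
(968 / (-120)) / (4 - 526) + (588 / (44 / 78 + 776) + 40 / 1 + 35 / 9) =5295503033 / 118569690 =44.66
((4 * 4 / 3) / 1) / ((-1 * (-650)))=8 / 975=0.01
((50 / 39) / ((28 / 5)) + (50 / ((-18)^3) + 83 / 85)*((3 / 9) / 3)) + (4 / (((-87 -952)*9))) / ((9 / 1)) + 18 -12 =1336444207997 / 210914236260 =6.34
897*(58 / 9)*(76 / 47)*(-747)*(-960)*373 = 117514697264640 / 47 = 2500312707758.30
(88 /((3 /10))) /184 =110 /69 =1.59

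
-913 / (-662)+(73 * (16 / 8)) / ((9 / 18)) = 194217 / 662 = 293.38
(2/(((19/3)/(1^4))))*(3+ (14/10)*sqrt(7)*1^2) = 18/19+ 42*sqrt(7)/95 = 2.12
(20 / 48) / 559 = 5 / 6708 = 0.00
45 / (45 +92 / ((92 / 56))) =0.45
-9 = -9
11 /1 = 11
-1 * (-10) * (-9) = -90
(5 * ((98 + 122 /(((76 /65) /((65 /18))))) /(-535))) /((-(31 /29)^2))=273120637 /70333668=3.88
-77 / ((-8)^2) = -77 / 64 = -1.20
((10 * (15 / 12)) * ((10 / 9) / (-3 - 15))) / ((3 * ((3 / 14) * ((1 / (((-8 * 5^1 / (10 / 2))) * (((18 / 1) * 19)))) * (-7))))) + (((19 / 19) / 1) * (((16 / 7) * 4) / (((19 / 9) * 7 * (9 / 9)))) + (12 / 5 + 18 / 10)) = -175073089 / 377055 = -464.32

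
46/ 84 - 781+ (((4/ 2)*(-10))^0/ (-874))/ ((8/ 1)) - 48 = -121643341/ 146832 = -828.45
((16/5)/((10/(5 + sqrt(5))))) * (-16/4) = -32/5-32 * sqrt(5)/25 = -9.26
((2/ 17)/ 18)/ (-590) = -1/ 90270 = -0.00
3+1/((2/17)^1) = 23/2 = 11.50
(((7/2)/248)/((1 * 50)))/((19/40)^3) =560/212629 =0.00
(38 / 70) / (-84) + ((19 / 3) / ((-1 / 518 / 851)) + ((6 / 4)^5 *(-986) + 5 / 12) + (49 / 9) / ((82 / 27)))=-1349726190961 / 482160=-2799332.57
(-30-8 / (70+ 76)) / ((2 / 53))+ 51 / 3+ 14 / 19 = -1080078 / 1387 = -778.72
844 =844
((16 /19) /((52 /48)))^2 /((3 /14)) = 2.82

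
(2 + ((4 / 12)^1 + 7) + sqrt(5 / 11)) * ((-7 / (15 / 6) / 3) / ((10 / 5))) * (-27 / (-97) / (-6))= 21 * sqrt(55) / 10670 + 98 / 485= 0.22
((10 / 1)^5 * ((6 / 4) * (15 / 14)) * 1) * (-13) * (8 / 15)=-7800000 / 7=-1114285.71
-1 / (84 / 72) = -6 / 7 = -0.86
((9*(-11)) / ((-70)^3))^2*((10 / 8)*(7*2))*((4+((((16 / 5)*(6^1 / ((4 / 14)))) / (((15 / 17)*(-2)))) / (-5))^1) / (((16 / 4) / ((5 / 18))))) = 395307 / 336140000000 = 0.00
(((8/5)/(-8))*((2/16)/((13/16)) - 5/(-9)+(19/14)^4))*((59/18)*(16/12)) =-217545803/60678072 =-3.59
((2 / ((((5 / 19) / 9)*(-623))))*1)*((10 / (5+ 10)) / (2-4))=114 / 3115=0.04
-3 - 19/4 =-31/4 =-7.75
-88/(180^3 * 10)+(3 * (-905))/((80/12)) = -407.25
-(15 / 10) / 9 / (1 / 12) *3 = -6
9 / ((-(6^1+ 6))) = -3 / 4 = -0.75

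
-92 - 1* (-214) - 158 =-36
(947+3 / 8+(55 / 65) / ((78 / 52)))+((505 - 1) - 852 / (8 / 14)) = -12187 / 312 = -39.06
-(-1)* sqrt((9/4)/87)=sqrt(87)/58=0.16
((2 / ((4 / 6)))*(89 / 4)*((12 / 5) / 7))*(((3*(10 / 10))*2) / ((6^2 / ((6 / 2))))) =801 / 70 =11.44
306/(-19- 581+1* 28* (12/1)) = -51/44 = -1.16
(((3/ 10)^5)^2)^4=12157665459056928801/ 10000000000000000000000000000000000000000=0.00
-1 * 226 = -226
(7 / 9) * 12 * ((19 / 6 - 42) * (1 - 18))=6161.56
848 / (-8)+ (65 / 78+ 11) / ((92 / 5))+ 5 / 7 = -404339 / 3864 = -104.64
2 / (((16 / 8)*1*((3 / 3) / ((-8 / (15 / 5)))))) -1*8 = -32 / 3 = -10.67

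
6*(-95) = -570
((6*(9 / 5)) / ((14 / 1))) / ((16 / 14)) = 27 / 40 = 0.68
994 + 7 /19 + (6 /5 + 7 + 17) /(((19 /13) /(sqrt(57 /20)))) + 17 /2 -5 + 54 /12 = 819* sqrt(285) /475 + 19045 /19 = 1031.48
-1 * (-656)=656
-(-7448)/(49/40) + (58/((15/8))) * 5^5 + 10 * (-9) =307970/3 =102656.67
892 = 892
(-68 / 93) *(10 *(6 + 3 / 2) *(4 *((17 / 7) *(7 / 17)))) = -6800 / 31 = -219.35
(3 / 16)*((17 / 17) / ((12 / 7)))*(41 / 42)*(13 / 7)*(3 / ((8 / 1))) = 533 / 7168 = 0.07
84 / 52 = 21 / 13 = 1.62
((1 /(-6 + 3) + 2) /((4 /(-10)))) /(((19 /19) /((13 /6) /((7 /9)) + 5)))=-2725 /84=-32.44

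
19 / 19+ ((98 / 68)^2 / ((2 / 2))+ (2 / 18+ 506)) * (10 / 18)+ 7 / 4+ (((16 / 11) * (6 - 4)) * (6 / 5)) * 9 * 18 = 1095148391 / 1287495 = 850.60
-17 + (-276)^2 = 76159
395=395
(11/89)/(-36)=-11/3204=-0.00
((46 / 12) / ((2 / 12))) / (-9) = -23 / 9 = -2.56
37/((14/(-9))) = -333/14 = -23.79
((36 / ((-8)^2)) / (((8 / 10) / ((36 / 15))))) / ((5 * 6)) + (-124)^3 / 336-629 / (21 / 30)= -22085251 / 3360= -6572.99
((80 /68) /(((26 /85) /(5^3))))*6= 37500 /13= 2884.62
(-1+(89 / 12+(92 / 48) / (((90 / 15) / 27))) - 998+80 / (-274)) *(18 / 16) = -9698781 / 8768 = -1106.16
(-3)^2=9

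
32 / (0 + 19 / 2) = 64 / 19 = 3.37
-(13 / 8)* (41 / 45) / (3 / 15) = -533 / 72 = -7.40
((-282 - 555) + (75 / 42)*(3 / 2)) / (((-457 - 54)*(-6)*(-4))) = 0.07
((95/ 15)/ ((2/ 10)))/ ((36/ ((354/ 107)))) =5605/ 1926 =2.91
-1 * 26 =-26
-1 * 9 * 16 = -144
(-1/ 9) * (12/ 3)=-0.44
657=657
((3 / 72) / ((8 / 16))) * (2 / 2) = 1 / 12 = 0.08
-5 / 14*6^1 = -15 / 7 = -2.14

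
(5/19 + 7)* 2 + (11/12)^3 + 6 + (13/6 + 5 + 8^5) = 1076773481/32832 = 32796.46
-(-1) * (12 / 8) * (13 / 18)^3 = 0.57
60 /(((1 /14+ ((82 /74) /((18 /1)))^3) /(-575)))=-14268220696800 /29637319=-481427.51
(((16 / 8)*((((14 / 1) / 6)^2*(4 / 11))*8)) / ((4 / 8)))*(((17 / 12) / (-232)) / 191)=-3332 / 1645083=-0.00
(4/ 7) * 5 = 20/ 7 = 2.86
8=8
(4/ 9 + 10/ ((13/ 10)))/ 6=476/ 351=1.36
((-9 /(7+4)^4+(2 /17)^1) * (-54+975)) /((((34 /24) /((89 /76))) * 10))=7163025003 /803937310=8.91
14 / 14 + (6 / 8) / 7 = 31 / 28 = 1.11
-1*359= -359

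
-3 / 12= -1 / 4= -0.25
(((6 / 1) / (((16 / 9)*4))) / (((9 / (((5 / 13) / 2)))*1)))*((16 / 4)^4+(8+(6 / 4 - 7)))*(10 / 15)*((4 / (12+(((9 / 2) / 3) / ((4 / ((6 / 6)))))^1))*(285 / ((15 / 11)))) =209.89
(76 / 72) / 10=19 / 180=0.11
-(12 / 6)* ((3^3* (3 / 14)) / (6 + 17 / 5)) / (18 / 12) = -270 / 329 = -0.82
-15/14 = -1.07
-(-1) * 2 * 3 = 6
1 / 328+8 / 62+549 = 5583575 / 10168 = 549.13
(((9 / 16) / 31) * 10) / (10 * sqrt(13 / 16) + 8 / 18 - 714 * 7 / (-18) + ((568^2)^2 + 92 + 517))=189697183814520 / 108816160264540497937000501 - 18225 * sqrt(13) / 435264641058161991748002004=0.00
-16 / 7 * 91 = -208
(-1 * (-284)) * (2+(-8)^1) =-1704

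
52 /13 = 4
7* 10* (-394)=-27580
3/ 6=1/ 2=0.50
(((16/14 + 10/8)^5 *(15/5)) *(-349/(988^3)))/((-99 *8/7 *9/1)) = 471193662343/5633903277444169728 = 0.00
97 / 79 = 1.23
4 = 4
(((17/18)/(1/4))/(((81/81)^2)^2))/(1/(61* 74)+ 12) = 0.31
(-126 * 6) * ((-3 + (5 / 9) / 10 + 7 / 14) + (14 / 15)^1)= 5712 / 5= 1142.40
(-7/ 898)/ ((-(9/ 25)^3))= 0.17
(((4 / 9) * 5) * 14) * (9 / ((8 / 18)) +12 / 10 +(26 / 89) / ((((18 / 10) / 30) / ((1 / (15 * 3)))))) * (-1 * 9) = -14505218 / 2403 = -6036.30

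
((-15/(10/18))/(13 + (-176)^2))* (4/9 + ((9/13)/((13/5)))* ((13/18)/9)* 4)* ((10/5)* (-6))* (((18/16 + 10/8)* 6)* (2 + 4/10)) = 20088/106015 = 0.19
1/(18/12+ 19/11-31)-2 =-1244/611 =-2.04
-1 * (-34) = 34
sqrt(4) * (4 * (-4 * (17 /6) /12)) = -68 /9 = -7.56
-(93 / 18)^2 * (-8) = 1922 / 9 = 213.56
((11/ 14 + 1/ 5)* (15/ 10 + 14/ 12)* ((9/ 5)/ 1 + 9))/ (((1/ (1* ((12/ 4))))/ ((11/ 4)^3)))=2479653/ 1400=1771.18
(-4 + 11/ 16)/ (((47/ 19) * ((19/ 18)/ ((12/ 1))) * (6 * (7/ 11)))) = -5247/ 1316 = -3.99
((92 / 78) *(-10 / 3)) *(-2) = 920 / 117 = 7.86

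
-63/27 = -7/3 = -2.33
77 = 77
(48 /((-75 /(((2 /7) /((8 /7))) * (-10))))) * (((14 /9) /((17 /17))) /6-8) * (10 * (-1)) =3344 /27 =123.85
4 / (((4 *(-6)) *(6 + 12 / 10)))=-5 / 216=-0.02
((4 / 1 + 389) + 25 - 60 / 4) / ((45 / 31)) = 12493 / 45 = 277.62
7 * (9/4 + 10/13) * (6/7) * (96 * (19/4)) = 107388/13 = 8260.62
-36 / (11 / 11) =-36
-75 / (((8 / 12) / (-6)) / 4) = 2700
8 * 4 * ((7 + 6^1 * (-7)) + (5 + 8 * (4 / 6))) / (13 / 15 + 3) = -5920 / 29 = -204.14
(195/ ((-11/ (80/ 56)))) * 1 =-1950/ 77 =-25.32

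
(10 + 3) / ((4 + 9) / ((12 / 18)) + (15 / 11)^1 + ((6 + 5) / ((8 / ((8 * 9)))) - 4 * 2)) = 0.12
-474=-474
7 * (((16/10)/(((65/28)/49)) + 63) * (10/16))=220157/520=423.38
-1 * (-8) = 8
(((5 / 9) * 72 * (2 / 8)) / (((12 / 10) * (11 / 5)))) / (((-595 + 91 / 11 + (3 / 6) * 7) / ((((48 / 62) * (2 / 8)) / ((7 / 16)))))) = -8000 / 2784327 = -0.00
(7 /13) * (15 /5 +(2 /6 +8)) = 238 /39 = 6.10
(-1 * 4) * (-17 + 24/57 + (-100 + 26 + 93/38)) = 6698/19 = 352.53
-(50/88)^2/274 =-625/530464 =-0.00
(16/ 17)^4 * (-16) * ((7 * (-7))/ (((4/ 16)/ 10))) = 24607.09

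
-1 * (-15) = 15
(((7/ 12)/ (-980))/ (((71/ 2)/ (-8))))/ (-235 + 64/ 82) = -41/ 71590365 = -0.00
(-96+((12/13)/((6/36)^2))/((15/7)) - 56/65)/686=-2644/22295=-0.12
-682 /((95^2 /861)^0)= -682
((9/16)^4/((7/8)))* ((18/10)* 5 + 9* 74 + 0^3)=4428675/57344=77.23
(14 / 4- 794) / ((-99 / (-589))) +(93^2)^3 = 646990178745.92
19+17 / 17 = 20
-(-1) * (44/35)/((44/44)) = 1.26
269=269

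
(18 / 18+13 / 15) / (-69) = -28 / 1035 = -0.03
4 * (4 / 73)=16 / 73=0.22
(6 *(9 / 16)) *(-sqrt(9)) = -81 / 8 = -10.12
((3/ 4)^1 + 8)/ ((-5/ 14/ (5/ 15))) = -49/ 6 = -8.17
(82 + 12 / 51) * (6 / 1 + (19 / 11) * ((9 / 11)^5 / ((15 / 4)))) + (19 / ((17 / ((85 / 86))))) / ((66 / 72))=3292596473082 / 6475055455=508.50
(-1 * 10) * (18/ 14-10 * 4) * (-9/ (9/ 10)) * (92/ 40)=-62330/ 7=-8904.29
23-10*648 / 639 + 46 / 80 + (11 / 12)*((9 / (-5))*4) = 19409 / 2840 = 6.83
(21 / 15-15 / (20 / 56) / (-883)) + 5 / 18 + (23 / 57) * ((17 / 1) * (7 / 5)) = 17105773 / 1509930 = 11.33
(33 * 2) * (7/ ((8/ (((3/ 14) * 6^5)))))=96228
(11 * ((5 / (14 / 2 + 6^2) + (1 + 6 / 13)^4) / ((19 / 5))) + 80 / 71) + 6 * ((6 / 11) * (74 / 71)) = 329542436968 / 18224117197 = 18.08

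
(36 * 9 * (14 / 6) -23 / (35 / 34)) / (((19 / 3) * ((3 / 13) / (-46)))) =-23090.89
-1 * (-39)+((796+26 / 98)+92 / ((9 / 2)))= 377368 / 441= 855.71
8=8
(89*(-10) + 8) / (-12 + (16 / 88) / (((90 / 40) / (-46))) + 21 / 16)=1397088 / 22817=61.23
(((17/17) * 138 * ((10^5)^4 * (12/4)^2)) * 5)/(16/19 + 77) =3933000000000000000000000/493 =7977687626774847870182.56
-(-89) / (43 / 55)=4895 / 43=113.84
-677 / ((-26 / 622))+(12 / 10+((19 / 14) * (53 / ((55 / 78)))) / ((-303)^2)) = 2480881360586 / 153168015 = 16197.12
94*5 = 470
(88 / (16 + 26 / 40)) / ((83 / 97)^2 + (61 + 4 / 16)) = 66239360 / 776809413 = 0.09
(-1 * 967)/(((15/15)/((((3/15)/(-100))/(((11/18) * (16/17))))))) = 147951/44000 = 3.36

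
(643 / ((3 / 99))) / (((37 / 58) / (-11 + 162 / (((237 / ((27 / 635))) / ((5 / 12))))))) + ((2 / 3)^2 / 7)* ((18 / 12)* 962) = -76985105297 / 210693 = -365389.95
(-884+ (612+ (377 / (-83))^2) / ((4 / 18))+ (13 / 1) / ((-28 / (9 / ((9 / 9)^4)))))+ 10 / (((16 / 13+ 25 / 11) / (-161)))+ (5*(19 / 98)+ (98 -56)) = 1043181577505 / 676472244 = 1542.09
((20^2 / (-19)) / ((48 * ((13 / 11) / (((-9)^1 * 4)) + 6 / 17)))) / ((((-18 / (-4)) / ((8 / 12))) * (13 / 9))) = -14960 / 106457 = -0.14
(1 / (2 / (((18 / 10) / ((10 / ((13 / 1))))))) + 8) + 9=18.17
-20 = -20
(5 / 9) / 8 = 5 / 72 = 0.07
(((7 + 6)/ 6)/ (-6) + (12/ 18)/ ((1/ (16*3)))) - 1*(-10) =1499/ 36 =41.64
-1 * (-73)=73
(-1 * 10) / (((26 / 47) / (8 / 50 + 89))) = -104763 / 65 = -1611.74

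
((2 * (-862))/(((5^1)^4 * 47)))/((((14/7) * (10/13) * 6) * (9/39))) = -72839/2643750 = -0.03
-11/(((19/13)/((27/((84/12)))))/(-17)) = 65637/133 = 493.51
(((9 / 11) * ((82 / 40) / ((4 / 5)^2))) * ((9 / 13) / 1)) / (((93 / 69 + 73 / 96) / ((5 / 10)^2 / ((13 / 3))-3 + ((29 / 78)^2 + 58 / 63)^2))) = -1.57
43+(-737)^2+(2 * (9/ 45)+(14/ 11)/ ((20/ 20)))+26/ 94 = 1404208059/ 2585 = 543213.95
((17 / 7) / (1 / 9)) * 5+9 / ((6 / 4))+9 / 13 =10554 / 91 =115.98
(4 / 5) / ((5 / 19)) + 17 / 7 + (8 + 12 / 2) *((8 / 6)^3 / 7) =48239 / 4725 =10.21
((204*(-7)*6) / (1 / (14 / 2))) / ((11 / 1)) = -59976 / 11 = -5452.36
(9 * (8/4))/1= 18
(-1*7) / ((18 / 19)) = -133 / 18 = -7.39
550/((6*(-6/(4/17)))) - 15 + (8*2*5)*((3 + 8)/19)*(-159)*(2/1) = -42869575/2907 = -14747.02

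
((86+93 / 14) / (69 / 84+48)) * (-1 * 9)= -23346 / 1367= -17.08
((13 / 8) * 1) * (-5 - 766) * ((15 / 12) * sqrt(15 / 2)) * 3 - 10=-150345 * sqrt(30) / 64 - 10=-12876.77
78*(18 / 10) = 702 / 5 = 140.40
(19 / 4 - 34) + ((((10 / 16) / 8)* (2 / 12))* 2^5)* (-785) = -1069 / 3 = -356.33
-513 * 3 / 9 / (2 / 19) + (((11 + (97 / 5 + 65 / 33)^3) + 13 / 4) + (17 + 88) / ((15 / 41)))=8435.52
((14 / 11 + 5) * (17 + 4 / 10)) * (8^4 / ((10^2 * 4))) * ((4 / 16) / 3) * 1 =128064 / 1375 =93.14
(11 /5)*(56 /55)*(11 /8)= 77 /25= 3.08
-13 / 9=-1.44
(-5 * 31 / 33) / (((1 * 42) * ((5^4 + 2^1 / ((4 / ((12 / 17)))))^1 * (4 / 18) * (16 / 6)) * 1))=-7905 / 26194784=-0.00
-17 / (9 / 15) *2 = -170 / 3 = -56.67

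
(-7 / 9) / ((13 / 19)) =-133 / 117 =-1.14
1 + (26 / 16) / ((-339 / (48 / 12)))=665 / 678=0.98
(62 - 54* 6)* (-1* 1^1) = 262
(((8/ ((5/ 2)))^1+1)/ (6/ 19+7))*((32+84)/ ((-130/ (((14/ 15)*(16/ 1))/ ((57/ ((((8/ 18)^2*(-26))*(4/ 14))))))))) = 831488/ 4222125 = 0.20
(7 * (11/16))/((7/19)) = 209/16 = 13.06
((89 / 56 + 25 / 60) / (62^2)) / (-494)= -337 / 319021248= -0.00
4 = 4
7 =7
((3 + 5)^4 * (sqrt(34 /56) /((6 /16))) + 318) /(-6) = -8192 * sqrt(119) /63-53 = -1471.48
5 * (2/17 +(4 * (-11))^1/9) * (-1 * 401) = 9566.34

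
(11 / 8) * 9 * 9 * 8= 891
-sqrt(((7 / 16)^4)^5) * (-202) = 28530000149 / 549755813888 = 0.05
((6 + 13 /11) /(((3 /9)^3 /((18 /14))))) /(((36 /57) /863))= 104924403 /308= 340663.65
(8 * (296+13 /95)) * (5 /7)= 32152 /19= 1692.21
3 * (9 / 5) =27 / 5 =5.40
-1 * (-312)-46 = 266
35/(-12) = -35/12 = -2.92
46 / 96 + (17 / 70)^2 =31643 / 58800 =0.54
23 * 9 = 207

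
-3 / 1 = -3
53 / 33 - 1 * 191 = -6250 / 33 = -189.39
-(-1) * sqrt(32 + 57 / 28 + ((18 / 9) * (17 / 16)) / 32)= sqrt(427777) / 112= 5.84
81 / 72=1.12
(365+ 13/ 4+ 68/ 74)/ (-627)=-4967/ 8436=-0.59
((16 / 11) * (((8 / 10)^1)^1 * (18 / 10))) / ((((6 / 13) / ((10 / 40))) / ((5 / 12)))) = 26 / 55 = 0.47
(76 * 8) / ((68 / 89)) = 13528 / 17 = 795.76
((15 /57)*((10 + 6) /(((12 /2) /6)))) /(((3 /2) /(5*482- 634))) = 94720 /19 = 4985.26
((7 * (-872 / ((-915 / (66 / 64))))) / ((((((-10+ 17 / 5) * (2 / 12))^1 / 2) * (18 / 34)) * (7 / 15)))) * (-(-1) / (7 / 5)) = -46325 / 1281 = -36.16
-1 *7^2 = -49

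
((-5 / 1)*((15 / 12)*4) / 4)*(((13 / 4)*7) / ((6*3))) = -2275 / 288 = -7.90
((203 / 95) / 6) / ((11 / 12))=406 / 1045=0.39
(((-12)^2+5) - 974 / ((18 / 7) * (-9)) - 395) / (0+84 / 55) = -908435 / 6804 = -133.51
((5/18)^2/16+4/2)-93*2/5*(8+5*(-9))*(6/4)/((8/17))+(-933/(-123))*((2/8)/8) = 4389.52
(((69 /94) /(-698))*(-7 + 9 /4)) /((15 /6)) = 1311 /656120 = 0.00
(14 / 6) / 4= 7 / 12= 0.58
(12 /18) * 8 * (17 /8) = 11.33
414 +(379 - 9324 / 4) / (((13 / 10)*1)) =-14138 / 13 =-1087.54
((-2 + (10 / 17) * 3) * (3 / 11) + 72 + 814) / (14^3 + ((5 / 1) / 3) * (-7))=497010 / 1532839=0.32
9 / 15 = 3 / 5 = 0.60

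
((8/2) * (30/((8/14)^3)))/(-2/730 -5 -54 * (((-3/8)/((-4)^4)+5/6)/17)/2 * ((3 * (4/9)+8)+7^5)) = -8172729600/282403672721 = -0.03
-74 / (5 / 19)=-1406 / 5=-281.20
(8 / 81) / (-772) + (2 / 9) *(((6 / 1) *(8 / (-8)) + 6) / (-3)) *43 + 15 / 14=234467 / 218862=1.07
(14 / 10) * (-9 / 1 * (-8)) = 504 / 5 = 100.80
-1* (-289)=289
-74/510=-37/255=-0.15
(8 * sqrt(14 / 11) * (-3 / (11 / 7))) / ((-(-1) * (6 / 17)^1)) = -476 * sqrt(154) / 121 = -48.82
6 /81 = 2 /27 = 0.07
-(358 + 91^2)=-8639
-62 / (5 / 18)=-1116 / 5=-223.20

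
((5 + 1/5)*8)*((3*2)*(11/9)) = 305.07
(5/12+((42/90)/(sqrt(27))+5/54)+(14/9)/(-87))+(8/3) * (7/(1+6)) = 7 * sqrt(3)/135+1099/348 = 3.25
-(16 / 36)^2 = -16 / 81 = -0.20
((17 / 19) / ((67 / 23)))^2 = 152881 / 1620529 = 0.09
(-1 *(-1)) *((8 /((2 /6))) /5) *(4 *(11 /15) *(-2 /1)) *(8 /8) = -704 /25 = -28.16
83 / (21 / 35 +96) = 415 / 483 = 0.86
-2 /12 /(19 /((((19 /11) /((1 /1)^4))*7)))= -0.11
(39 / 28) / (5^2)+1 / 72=0.07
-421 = -421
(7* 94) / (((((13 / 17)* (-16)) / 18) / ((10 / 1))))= -251685 / 26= -9680.19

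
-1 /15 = -0.07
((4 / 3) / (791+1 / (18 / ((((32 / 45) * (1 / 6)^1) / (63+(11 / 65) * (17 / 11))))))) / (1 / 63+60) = 0.00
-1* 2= -2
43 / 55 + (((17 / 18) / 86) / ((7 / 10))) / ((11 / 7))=33707 / 42570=0.79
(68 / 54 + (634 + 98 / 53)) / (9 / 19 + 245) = 787379 / 303372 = 2.60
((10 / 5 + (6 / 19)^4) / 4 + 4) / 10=1173537 / 2606420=0.45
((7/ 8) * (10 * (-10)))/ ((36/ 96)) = -700/ 3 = -233.33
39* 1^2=39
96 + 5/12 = 1157/12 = 96.42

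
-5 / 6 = -0.83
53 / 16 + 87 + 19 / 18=13157 / 144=91.37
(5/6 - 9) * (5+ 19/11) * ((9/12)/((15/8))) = -3626/165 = -21.98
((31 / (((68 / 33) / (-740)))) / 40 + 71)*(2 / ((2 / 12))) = -84585 / 34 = -2487.79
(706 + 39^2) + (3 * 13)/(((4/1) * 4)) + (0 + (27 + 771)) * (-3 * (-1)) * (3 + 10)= 533623/16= 33351.44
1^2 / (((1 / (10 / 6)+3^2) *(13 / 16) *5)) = 1 / 39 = 0.03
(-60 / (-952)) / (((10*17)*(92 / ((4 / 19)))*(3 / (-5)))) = -5 / 3536204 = -0.00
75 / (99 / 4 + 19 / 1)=12 / 7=1.71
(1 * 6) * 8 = 48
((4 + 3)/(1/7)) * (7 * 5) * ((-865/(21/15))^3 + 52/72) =-404509139386.39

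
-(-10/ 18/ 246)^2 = -25/ 4901796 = -0.00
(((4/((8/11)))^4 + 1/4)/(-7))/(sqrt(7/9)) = -43935 * sqrt(7)/784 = -148.27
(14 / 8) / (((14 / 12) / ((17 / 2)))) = 51 / 4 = 12.75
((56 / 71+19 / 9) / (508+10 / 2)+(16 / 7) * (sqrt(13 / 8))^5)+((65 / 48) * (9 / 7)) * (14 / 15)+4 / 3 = 10.66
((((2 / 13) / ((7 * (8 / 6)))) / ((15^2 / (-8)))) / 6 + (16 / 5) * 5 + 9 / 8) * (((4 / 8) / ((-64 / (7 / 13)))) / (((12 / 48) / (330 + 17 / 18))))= -95.36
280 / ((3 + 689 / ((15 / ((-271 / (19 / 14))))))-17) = -1425 / 46751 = -0.03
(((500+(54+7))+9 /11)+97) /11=59.89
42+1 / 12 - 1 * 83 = -491 / 12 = -40.92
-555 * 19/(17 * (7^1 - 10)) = 3515/17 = 206.76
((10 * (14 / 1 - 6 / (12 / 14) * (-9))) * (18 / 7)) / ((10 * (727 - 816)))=-198 / 89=-2.22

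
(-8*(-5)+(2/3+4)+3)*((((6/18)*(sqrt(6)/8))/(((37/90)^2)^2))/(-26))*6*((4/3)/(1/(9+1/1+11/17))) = -7257195000*sqrt(6)/31860737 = -557.94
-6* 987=-5922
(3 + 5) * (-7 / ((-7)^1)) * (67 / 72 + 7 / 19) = 1777 / 171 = 10.39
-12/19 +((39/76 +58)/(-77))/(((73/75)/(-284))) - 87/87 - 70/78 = 912996971/4165161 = 219.20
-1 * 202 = -202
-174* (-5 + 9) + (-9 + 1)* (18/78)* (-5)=-8928/13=-686.77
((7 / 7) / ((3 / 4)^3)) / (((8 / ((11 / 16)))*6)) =11 / 324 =0.03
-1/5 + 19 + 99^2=49099/5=9819.80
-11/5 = -2.20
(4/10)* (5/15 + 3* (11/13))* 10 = 11.49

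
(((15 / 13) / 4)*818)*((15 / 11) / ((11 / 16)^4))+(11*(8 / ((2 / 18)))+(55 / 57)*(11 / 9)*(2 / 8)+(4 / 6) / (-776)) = 465192876188903 / 208365529086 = 2232.58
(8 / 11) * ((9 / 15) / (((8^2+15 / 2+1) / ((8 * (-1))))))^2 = 18432 / 5781875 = 0.00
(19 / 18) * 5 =95 / 18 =5.28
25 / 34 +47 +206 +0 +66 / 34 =255.68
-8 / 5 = -1.60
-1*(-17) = 17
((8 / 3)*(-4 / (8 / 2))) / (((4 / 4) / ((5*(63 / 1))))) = -840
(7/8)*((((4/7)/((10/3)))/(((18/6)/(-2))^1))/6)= -1/60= -0.02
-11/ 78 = -0.14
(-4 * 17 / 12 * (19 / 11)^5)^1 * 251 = -10565514433 / 483153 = -21867.84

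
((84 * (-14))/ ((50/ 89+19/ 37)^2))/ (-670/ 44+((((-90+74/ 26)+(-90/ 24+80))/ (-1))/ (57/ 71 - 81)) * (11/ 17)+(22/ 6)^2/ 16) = 4236473035458728064/ 60295266438953603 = 70.26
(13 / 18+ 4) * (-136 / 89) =-5780 / 801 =-7.22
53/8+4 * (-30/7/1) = -589/56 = -10.52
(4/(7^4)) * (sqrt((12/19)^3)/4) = 24 * sqrt(57)/866761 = 0.00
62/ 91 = 0.68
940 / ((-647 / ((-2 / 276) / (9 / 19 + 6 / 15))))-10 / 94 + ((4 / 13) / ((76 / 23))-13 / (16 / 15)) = -8388884160211 / 688250059536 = -12.19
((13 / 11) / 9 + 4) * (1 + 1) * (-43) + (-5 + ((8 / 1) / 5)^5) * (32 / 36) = -12045574 / 34375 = -350.42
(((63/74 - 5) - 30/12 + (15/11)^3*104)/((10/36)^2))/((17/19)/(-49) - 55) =-636447423276/10510540975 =-60.55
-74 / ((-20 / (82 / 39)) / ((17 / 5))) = 25789 / 975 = 26.45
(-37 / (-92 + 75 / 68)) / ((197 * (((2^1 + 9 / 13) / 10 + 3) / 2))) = 7696 / 6088285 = 0.00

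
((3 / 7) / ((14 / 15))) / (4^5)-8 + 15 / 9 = -1906553 / 301056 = -6.33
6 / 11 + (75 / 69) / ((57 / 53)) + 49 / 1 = 729070 / 14421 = 50.56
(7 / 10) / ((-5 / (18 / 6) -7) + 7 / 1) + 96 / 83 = 3057 / 4150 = 0.74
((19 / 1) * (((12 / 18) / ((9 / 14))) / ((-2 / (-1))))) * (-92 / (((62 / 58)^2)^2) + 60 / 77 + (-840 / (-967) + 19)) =-130157430167626 / 265234307679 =-490.73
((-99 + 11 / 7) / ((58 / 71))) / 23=-24211 / 4669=-5.19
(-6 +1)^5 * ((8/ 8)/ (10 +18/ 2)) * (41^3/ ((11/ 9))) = -1938403125/ 209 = -9274656.10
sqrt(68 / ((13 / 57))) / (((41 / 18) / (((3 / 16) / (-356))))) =-27 *sqrt(12597) / 758992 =-0.00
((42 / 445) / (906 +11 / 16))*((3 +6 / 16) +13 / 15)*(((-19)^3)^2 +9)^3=59360953925537122466407520 / 1291123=45976219094181671665.99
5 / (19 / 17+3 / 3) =85 / 36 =2.36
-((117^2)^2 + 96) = -187388817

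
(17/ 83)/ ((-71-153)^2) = 17/ 4164608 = 0.00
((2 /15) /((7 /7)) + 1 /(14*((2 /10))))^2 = 10609 /44100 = 0.24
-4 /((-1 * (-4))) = -1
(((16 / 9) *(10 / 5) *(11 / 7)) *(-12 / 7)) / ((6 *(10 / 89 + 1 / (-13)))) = -814528 / 18081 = -45.05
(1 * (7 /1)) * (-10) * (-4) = 280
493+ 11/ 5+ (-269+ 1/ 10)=2263/ 10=226.30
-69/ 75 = -23/ 25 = -0.92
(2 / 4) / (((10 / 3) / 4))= 0.60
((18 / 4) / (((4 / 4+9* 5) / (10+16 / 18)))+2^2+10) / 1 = 693 / 46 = 15.07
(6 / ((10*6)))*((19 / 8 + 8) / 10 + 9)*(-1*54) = -21681 / 400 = -54.20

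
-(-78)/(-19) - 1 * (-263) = 4919/19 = 258.89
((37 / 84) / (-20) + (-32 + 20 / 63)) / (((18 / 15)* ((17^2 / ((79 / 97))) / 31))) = -391328159 / 169543584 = -2.31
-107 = -107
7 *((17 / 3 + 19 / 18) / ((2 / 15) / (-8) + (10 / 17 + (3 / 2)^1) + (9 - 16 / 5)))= 20570 / 3441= 5.98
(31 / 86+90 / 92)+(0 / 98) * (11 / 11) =1324 / 989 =1.34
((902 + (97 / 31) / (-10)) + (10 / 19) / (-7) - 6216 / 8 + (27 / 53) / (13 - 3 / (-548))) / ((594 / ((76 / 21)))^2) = 2732195927806 / 590473063486845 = 0.00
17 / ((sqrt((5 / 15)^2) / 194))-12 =9882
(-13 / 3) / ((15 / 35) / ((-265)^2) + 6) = -491575 / 680643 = -0.72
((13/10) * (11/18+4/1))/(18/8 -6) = -1079/675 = -1.60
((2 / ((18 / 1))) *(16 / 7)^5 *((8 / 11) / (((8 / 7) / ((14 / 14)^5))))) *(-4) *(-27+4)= 96468992 / 237699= 405.85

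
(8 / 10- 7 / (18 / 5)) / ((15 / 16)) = -824 / 675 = -1.22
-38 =-38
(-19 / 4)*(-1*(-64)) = -304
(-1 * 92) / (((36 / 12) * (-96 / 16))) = 46 / 9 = 5.11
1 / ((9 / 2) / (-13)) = -26 / 9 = -2.89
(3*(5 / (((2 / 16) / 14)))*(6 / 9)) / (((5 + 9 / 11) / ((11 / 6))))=4235 / 12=352.92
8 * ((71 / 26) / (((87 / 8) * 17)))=2272 / 19227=0.12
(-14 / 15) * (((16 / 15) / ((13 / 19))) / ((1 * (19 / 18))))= -448 / 325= -1.38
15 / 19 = 0.79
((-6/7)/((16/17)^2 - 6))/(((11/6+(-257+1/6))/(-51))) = 867/25865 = 0.03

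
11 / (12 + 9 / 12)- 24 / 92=706 / 1173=0.60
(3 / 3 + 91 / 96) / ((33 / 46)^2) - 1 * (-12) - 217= -478087 / 2376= -201.22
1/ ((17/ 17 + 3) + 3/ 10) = 0.23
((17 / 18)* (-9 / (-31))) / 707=0.00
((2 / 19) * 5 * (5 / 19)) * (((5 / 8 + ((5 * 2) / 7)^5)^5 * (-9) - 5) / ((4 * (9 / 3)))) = -121492495348721491576117085393875 / 95182999722136304849648418816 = -1276.41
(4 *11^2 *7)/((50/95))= 32186/5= 6437.20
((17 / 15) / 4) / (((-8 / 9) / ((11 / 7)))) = -561 / 1120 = -0.50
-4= -4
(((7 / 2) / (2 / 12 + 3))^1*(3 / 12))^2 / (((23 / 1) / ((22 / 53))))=4851 / 3520472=0.00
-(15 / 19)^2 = -225 / 361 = -0.62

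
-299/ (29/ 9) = -2691/ 29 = -92.79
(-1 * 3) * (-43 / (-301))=-3 / 7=-0.43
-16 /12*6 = -8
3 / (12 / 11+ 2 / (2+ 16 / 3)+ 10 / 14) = 231 / 160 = 1.44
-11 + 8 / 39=-421 / 39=-10.79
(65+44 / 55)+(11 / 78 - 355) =-112733 / 390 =-289.06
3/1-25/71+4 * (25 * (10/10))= 7288/71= 102.65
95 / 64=1.48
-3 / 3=-1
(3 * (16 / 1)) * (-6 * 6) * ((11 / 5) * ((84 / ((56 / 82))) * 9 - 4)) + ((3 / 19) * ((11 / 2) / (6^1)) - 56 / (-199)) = -4193164.37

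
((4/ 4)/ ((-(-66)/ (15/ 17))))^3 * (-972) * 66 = -91125/ 594473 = -0.15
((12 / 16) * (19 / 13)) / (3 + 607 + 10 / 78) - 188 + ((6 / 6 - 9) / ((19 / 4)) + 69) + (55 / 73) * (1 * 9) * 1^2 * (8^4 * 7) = 25650322180957 / 132014660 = 194299.04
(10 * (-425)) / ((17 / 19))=-4750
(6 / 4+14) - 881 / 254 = 1528 / 127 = 12.03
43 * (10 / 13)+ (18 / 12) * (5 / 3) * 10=755 / 13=58.08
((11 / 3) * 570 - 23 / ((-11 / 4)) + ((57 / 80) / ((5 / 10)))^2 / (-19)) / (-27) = -12309773 / 158400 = -77.71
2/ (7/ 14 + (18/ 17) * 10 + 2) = 68/ 445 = 0.15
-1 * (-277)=277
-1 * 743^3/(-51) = 410172407/51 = 8042596.22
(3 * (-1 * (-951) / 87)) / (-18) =-317 / 174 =-1.82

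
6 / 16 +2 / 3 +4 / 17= 521 / 408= 1.28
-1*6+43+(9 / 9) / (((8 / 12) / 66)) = 136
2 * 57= 114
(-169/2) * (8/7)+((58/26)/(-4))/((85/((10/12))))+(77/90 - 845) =-940.72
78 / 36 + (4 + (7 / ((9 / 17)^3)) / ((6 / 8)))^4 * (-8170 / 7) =-7488103521017025968396423 / 320275094369454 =-23380224228.05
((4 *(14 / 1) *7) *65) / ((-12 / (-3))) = 6370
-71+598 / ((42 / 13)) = 2396 / 21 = 114.10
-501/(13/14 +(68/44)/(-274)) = -5285049/9736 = -542.84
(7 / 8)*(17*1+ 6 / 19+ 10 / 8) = 9877 / 608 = 16.25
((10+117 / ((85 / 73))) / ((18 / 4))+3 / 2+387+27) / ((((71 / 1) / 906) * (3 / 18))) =203330258 / 6035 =33691.84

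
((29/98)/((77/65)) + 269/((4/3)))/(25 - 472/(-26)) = 39631553/8466612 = 4.68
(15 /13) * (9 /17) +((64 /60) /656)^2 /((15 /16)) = 765909161 /1253815875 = 0.61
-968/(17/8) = -7744/17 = -455.53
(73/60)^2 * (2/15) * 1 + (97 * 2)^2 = 37636.20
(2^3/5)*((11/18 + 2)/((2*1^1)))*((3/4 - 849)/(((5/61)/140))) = -15132026/5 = -3026405.20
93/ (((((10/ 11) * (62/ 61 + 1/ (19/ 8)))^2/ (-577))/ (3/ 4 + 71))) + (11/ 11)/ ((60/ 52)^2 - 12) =-644748893446033903/ 285961569600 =-2254669.72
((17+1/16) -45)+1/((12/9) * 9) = -1337/48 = -27.85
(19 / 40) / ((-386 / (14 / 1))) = -133 / 7720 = -0.02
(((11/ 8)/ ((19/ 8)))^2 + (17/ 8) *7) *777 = 34131279/ 2888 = 11818.31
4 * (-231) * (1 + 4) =-4620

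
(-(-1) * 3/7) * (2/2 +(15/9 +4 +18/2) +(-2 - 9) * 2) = -19/7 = -2.71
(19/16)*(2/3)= 19/24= 0.79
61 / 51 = 1.20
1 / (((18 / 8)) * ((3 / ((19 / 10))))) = 38 / 135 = 0.28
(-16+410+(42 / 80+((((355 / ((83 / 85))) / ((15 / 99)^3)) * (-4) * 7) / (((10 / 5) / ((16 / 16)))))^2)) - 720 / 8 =2950150948877634353 / 1377800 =2141204056378.02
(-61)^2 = 3721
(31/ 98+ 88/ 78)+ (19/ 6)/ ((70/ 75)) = 36977/ 7644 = 4.84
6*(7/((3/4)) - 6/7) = 356/7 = 50.86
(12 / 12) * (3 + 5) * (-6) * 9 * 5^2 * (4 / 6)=-7200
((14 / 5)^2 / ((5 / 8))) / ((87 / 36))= 18816 / 3625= 5.19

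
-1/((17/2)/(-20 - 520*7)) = 7320/17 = 430.59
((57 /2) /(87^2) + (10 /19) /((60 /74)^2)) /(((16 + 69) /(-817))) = -24869996 /3216825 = -7.73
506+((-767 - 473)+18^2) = -410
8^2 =64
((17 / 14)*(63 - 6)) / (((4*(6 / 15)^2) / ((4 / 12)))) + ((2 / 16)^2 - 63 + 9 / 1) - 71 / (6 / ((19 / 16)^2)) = -372257 / 10752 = -34.62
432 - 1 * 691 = -259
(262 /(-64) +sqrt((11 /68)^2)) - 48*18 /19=-510657 /10336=-49.41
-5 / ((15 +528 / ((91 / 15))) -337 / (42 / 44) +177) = 1365 / 20206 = 0.07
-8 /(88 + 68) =-2 /39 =-0.05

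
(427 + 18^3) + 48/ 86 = 269161/ 43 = 6259.56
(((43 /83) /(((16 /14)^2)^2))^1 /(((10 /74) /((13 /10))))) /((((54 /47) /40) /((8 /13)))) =179539577 /2868480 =62.59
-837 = -837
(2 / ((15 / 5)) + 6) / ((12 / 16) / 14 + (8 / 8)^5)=1120 / 177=6.33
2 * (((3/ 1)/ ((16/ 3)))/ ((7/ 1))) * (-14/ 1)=-9/ 4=-2.25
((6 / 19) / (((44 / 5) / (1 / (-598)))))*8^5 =-122880 / 62491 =-1.97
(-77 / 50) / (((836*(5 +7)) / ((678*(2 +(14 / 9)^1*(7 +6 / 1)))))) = -791 / 342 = -2.31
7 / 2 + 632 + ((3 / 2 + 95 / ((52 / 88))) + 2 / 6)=31126 / 39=798.10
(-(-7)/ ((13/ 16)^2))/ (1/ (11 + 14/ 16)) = 125.92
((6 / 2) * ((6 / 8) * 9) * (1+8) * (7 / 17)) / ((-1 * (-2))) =5103 / 136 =37.52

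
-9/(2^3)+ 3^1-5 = -25/8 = -3.12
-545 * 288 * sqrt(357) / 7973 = -371.96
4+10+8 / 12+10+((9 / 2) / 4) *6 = 377 / 12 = 31.42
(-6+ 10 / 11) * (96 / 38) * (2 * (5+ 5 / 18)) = -4480 / 33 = -135.76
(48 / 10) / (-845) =-24 / 4225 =-0.01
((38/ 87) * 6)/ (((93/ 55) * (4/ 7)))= 7315/ 2697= 2.71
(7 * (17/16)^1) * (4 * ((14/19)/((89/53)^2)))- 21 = -3981061/300998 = -13.23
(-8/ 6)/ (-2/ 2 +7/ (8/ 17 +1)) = -50/ 141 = -0.35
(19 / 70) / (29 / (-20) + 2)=38 / 77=0.49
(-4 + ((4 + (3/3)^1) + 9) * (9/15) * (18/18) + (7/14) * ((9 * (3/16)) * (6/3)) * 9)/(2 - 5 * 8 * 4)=-1567/12640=-0.12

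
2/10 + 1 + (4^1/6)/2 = 23/15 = 1.53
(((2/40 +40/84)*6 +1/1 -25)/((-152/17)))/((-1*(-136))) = 1459/85120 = 0.02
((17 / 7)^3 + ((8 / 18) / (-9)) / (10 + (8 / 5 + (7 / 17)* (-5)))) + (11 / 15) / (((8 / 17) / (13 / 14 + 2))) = 34036191691 / 1802561040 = 18.88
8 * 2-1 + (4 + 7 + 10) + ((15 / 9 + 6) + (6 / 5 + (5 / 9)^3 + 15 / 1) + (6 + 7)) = 266224 / 3645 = 73.04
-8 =-8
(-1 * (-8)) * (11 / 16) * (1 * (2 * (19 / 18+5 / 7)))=2453 / 126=19.47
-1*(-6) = 6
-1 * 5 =-5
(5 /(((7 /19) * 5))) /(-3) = -19 /21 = -0.90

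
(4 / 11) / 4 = 1 / 11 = 0.09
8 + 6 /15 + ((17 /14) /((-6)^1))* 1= 3443 /420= 8.20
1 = 1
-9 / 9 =-1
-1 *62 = -62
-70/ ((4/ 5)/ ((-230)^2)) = -4628750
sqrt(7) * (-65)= -65 * sqrt(7)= -171.97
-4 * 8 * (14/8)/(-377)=56/377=0.15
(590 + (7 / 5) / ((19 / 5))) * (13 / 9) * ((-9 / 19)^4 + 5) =31991474762 / 7428297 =4306.70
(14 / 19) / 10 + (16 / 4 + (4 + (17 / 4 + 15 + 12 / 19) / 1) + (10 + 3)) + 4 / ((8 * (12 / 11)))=94423 / 2280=41.41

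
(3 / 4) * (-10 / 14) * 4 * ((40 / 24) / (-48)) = 25 / 336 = 0.07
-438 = -438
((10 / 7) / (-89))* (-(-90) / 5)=-180 / 623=-0.29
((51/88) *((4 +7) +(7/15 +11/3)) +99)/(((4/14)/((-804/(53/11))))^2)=1032602735241/28090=36760510.33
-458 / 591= -0.77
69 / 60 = 23 / 20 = 1.15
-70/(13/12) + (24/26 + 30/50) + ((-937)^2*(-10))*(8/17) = -4565508517/1105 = -4131681.92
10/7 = 1.43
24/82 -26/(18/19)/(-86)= 19415/31734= 0.61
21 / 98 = 3 / 14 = 0.21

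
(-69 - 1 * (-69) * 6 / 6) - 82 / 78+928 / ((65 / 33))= 91667 / 195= 470.09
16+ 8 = 24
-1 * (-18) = 18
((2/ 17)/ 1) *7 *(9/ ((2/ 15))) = 945/ 17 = 55.59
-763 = -763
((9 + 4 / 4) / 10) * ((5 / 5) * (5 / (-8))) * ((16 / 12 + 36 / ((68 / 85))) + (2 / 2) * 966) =-15185 / 24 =-632.71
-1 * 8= -8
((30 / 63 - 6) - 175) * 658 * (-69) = 8196142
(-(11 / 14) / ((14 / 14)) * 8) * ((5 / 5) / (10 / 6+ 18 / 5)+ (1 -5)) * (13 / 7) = 24596 / 553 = 44.48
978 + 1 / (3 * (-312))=915407 / 936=978.00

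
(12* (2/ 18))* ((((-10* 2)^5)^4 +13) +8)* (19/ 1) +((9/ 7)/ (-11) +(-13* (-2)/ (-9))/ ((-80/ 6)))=4090844501333333333333334152767/ 1540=2656392533333333333333334000.00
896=896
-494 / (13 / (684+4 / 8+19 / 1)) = -26733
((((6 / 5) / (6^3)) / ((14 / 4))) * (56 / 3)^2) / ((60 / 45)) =56 / 135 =0.41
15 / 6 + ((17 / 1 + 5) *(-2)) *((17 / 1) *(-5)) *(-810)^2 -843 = 4907626319 / 2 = 2453813159.50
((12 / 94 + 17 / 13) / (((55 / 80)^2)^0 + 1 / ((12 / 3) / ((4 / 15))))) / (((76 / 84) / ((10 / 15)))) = 92085 / 92872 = 0.99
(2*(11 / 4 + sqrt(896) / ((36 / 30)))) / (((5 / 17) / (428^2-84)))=3423970 + 24901600*sqrt(14) / 3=34481721.86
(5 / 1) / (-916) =-5 / 916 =-0.01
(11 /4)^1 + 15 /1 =71 /4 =17.75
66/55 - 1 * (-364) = 1826/5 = 365.20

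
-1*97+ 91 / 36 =-3401 / 36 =-94.47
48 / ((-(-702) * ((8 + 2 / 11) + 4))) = 44 / 7839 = 0.01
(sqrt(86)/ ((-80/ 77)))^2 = 254947/ 3200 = 79.67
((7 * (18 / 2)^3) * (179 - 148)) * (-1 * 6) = -949158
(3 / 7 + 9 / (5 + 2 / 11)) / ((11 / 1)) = 288 / 1463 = 0.20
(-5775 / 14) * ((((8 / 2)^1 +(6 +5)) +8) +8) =-25575 / 2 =-12787.50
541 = 541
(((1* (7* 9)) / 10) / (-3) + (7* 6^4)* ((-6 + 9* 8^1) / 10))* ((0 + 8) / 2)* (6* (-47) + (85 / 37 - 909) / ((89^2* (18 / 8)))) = -296956053979172 / 4396155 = -67549040.92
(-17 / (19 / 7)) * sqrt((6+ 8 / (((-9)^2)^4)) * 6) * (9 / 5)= -3094 * sqrt(2292429) / 69255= -67.64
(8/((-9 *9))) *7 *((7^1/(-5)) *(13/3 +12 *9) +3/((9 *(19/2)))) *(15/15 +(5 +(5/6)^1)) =5715892/7695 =742.81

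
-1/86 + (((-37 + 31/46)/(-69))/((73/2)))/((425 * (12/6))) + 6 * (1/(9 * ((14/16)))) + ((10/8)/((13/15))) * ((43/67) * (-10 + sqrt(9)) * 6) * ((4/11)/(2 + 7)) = -0.82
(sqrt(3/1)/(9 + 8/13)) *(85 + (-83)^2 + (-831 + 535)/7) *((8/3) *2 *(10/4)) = 1682096 *sqrt(3)/175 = 16648.43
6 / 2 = 3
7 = 7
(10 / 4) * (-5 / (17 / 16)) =-200 / 17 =-11.76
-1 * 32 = -32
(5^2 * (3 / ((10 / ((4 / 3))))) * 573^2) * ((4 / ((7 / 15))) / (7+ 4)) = 196997400 / 77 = 2558407.79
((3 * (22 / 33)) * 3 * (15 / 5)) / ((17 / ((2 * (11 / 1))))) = 23.29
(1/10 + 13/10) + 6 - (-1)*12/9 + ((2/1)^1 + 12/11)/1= 1951/165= 11.82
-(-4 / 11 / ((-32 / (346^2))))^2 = -895745041 / 484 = -1850712.89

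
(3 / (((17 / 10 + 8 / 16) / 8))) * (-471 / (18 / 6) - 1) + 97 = -17893 / 11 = -1626.64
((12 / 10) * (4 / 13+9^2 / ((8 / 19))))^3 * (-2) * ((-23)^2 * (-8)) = 114933748713833277 / 1098500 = 104627900513.28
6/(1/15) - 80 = 10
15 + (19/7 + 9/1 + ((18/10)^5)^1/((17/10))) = 2813561/74375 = 37.83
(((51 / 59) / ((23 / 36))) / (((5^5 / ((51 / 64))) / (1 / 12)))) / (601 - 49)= 2601 / 49937600000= 0.00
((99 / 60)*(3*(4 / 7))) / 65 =99 / 2275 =0.04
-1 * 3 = -3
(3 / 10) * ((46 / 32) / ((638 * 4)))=69 / 408320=0.00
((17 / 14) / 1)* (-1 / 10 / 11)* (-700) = 7.73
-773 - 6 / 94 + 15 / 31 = -1125649 / 1457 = -772.58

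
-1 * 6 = -6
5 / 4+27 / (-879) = 1429 / 1172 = 1.22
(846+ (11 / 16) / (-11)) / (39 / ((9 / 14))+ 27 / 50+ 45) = 1015125 / 127448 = 7.97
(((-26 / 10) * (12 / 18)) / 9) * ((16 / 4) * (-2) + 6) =52 / 135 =0.39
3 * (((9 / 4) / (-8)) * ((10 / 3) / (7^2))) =-0.06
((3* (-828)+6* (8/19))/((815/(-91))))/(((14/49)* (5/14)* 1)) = 210232932/77425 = 2715.31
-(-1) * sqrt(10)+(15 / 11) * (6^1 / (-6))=-15 / 11+sqrt(10)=1.80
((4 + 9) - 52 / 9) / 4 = 65 / 36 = 1.81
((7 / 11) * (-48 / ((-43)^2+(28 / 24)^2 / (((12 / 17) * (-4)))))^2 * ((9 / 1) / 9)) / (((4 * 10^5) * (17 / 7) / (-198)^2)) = 9386285432832 / 542043023172053125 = 0.00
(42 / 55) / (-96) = -7 / 880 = -0.01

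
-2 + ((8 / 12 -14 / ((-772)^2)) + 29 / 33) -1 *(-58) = 188628859 / 3277912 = 57.55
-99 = -99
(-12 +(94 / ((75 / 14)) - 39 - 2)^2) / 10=3026581 / 56250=53.81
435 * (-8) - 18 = -3498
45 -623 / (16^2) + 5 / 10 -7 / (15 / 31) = 109823 / 3840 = 28.60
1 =1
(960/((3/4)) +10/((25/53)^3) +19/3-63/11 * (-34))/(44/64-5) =-2600964112/7115625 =-365.53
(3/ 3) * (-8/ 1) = -8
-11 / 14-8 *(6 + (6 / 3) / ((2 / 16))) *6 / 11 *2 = -2699 / 14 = -192.79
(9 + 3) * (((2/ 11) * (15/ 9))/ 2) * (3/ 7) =60/ 77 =0.78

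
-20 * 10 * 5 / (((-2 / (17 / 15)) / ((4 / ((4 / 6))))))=3400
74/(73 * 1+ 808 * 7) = 74/5729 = 0.01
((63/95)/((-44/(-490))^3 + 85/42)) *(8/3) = 2964754800/3394126997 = 0.87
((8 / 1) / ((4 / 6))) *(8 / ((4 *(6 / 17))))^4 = 12373.48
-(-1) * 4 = 4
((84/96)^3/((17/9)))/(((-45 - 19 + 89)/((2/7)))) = 441/108800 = 0.00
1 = 1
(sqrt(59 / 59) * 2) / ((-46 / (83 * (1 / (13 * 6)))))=-83 / 1794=-0.05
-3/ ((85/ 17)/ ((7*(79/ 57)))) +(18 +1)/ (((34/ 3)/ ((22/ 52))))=-429287/ 83980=-5.11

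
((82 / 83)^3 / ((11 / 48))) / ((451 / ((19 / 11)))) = 12264576 / 761048497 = 0.02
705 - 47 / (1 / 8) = 329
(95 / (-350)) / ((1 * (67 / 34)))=-323 / 2345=-0.14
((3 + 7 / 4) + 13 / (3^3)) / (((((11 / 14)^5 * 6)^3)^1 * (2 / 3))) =1373374593596311040 / 1015071305168003193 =1.35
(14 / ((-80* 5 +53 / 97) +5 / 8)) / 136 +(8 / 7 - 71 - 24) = -493816355 / 5261347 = -93.86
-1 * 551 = -551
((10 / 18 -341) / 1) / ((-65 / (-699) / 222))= -52829488 / 65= -812761.35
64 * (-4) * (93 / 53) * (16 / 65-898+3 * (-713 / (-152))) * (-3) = -77948341344 / 65455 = -1190869.17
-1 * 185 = -185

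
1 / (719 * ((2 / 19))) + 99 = 142381 / 1438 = 99.01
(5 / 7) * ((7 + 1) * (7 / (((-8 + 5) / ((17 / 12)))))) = -170 / 9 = -18.89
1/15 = 0.07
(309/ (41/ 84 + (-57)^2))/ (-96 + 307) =25956/ 57593927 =0.00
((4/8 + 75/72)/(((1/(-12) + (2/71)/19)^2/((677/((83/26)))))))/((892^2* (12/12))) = 0.06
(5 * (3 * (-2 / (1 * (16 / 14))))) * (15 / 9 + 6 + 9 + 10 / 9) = -1400 / 3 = -466.67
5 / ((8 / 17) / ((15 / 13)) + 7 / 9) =3825 / 907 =4.22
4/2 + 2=4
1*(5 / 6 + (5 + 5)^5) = 600005 / 6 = 100000.83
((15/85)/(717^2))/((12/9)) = 1/3884228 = 0.00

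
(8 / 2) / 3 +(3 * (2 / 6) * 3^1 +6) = 31 / 3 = 10.33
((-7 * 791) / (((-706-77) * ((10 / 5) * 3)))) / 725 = 5537 / 3406050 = 0.00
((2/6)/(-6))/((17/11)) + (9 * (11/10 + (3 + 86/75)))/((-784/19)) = -1.18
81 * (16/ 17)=1296/ 17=76.24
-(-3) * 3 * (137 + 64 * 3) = 2961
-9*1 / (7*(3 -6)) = 3 / 7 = 0.43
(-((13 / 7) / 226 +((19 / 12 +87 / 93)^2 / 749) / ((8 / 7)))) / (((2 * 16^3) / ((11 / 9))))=-16108862605 / 6908258515156992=-0.00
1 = 1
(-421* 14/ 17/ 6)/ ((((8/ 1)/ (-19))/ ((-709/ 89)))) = -39699037/ 36312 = -1093.28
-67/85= -0.79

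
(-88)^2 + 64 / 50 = 7745.28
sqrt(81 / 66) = 3*sqrt(66) / 22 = 1.11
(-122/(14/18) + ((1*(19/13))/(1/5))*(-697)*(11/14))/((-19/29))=21950477/3458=6347.74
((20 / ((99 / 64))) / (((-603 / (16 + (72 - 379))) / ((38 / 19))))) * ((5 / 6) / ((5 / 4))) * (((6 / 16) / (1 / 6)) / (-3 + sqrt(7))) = -62080 / 2211 - 62080 * sqrt(7) / 6633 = -52.84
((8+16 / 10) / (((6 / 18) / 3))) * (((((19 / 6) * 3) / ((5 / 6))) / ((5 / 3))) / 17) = 73872 / 2125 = 34.76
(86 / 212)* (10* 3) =645 / 53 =12.17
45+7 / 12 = 547 / 12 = 45.58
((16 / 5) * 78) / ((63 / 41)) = 17056 / 105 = 162.44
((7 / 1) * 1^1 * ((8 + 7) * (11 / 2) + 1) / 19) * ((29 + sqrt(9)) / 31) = 18704 / 589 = 31.76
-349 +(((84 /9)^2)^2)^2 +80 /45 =377799720211 /6561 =57582642.92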